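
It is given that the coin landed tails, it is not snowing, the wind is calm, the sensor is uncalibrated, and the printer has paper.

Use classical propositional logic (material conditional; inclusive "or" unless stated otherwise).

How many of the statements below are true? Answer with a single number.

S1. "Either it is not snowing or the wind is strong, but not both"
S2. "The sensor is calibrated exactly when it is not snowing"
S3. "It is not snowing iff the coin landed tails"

2

Let M = "it is snowing" (False), W = "the wind is strong" (False), R = "the sensor is calibrated" (False), Q = "the coin landed heads" (False).

S1: Formalization: not M xor W

not M = not False = True
not M xor W = True xor False = True
Thus S1 is true.

S2: Formalization: R iff not M

not M = not False = True
R iff not M = False iff True = False
So S2 is false.

S3: In symbols: not M iff not Q

not M = not False = True
not Q = not False = True
not M iff not Q = True iff True = True
So S3 is true.

True statements: 2 (S1, S3).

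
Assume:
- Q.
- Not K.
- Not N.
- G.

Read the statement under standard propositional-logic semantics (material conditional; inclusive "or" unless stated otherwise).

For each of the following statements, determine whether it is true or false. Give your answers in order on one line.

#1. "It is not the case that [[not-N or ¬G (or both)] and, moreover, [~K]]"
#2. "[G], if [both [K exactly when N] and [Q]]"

#1 false / #2 true

#1: Formalization: ¬((¬N ∨ ¬G) ∧ ¬K)

¬N = ¬F = T
¬G = ¬T = F
¬N ∨ ¬G = T ∨ F = T
¬K = ¬F = T
(¬N ∨ ¬G) ∧ ¬K = T ∧ T = T
¬((¬N ∨ ¬G) ∧ ¬K) = ¬T = F
Hence #1 is false.

#2: Formalization: ((K ↔ N) ∧ Q) → G

K ↔ N = F ↔ F = T
(K ↔ N) ∧ Q = T ∧ T = T
((K ↔ N) ∧ Q) → G = T → T = T
Thus #2 is true.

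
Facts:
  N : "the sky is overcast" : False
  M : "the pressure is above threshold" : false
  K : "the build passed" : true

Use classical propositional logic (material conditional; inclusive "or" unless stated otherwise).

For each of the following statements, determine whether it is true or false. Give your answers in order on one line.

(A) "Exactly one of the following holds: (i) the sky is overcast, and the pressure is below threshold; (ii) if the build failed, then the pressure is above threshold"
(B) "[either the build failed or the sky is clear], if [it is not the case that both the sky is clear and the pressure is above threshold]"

(A) true, (B) true

(A): In symbols: (N ∧ ¬M) ⊕ (¬K → M)

¬M = ¬F = T
N ∧ ¬M = F ∧ T = F
¬K = ¬T = F
¬K → M = F → F = T
(N ∧ ¬M) ⊕ (¬K → M) = F ⊕ T = T
So (A) is true.

(B): In symbols: (¬N ↑ M) → (¬K ∨ ¬N)

¬N = ¬F = T
¬N ↑ M = T ↑ F = T
¬K = ¬T = F
¬N = ¬F = T
¬K ∨ ¬N = F ∨ T = T
(¬N ↑ M) → (¬K ∨ ¬N) = T → T = T
Hence (B) is true.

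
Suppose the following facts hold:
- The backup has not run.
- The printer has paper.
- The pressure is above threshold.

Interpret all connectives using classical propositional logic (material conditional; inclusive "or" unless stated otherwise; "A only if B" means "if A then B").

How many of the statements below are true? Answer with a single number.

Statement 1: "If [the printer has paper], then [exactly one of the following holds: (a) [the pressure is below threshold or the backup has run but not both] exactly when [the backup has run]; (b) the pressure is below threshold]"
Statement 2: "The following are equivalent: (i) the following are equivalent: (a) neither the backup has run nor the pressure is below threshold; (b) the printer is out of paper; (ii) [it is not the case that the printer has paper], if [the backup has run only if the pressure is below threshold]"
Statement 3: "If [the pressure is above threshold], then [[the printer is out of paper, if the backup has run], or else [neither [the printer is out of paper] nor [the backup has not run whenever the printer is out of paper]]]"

3

Let Q = "the printer has paper" (T), R = "the pressure is above threshold" (T), P = "the backup has run" (F).

Statement 1: In symbols: Q -> (((~R xor P) <-> P) xor ~R)

~R = ~T = F
~R xor P = F xor F = F
(~R xor P) <-> P = F <-> F = T
~R = ~T = F
((~R xor P) <-> P) xor ~R = T xor F = T
Q -> (((~R xor P) <-> P) xor ~R) = T -> T = T
Hence Statement 1 is true.

Statement 2: Parsed as ((P nor ~R) <-> ~Q) <-> ((P -> ~R) -> ~Q)

~R = ~T = F
P nor ~R = F nor F = T
~Q = ~T = F
(P nor ~R) <-> ~Q = T <-> F = F
~R = ~T = F
P -> ~R = F -> F = T
~Q = ~T = F
(P -> ~R) -> ~Q = T -> F = F
((P nor ~R) <-> ~Q) <-> ((P -> ~R) -> ~Q) = F <-> F = T
So Statement 2 is true.

Statement 3: Parsed as R -> ((P -> ~Q) | (~Q nor (~Q -> ~P)))

~Q = ~T = F
P -> ~Q = F -> F = T
~Q = ~T = F
~Q = ~T = F
~P = ~F = T
~Q -> ~P = F -> T = T
~Q nor (~Q -> ~P) = F nor T = F
(P -> ~Q) | (~Q nor (~Q -> ~P)) = T | F = T
R -> ((P -> ~Q) | (~Q nor (~Q -> ~P))) = T -> T = T
Thus Statement 3 is true.

Count: 3.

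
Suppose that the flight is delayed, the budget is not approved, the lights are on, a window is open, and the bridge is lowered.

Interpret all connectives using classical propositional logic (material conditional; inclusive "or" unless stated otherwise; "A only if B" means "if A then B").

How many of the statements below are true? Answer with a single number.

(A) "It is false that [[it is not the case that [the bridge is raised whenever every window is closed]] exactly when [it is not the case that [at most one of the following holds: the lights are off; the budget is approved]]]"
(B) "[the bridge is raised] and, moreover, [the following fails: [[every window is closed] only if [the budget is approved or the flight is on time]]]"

Let K = "a window is open" (True), Q = "the bridge is raised" (False), L = "the lights are on" (True), D = "the budget is approved" (False), W = "the flight is delayed" (True).

(A): In symbols: not (not (not K -> Q) iff not (not L nand D))

not K = not True = False
not K -> Q = False -> False = True
not (not K -> Q) = not True = False
not L = not True = False
not L nand D = False nand False = True
not (not L nand D) = not True = False
not (not K -> Q) iff not (not L nand D) = False iff False = True
not (not (not K -> Q) iff not (not L nand D)) = not True = False
Thus (A) is false.

(B): This is Q and not (not K -> (D or not W)).

not K = not True = False
not W = not True = False
D or not W = False or False = False
not K -> (D or not W) = False -> False = True
not (not K -> (D or not W)) = not True = False
Q and not (not K -> (D or not W)) = False and False = False
Thus (B) is false.

0 of the 2 statements are true (none).

0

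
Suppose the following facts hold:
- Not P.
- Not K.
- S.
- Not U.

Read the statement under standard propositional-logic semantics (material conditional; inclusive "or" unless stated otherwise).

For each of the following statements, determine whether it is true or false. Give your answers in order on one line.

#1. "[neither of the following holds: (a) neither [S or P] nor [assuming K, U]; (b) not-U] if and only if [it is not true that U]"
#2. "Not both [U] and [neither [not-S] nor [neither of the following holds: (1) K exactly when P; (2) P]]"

#1: In symbols: (((S or P) nor (K -> U)) nor not U) iff not U

S or P = True or False = True
K -> U = False -> False = True
(S or P) nor (K -> U) = True nor True = False
not U = not False = True
((S or P) nor (K -> U)) nor not U = False nor True = False
not U = not False = True
(((S or P) nor (K -> U)) nor not U) iff not U = False iff True = False
So #1 is false.

#2: In symbols: U nand (not S nor ((K iff P) nor P))

not S = not True = False
K iff P = False iff False = True
(K iff P) nor P = True nor False = False
not S nor ((K iff P) nor P) = False nor False = True
U nand (not S nor ((K iff P) nor P)) = False nand True = True
So #2 is true.

#1 False, #2 True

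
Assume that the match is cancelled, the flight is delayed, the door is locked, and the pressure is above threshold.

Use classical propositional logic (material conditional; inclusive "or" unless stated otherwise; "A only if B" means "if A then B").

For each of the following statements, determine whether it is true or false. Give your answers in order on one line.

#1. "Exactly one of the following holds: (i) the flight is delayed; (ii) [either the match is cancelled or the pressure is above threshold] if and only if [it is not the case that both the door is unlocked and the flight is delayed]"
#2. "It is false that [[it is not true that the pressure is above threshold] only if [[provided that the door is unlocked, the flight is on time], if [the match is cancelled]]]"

#1 False / #2 False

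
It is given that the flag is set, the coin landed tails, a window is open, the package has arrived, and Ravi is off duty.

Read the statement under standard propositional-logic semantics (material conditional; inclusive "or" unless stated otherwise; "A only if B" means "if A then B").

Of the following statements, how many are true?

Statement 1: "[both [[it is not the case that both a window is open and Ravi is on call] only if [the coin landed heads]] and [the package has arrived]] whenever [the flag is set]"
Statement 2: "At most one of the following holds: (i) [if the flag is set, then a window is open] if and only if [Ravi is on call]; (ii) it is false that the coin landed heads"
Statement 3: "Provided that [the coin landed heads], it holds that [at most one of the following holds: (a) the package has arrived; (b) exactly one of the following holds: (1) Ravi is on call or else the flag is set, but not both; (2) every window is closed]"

Let S = "the flag is set" (T), P = "a window is open" (T), G = "Ravi is on call" (F), R = "the coin landed heads" (F), L = "the package has arrived" (T).

Statement 1: In symbols: S -> (((P nand G) -> R) & L)

P nand G = T nand F = T
(P nand G) -> R = T -> F = F
((P nand G) -> R) & L = F & T = F
S -> (((P nand G) -> R) & L) = T -> F = F
Thus Statement 1 is false.

Statement 2: In symbols: ((S -> P) <-> G) nand ~R

S -> P = T -> T = T
(S -> P) <-> G = T <-> F = F
~R = ~F = T
((S -> P) <-> G) nand ~R = F nand T = T
Thus Statement 2 is true.

Statement 3: This is R -> (L nand ((G xor S) xor ~P)).

G xor S = F xor T = T
~P = ~T = F
(G xor S) xor ~P = T xor F = T
L nand ((G xor S) xor ~P) = T nand T = F
R -> (L nand ((G xor S) xor ~P)) = F -> F = T
Hence Statement 3 is true.

True statements: 2.

2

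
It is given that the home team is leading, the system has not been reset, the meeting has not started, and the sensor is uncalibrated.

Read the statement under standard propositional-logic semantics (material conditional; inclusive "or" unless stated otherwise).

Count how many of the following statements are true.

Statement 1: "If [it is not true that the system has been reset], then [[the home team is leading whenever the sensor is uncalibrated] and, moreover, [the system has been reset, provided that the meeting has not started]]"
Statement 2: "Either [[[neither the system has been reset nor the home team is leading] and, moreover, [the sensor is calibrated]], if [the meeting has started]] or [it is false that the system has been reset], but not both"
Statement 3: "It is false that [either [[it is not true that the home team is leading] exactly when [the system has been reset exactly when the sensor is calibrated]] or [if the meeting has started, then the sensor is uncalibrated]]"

0

Let Q = "the system has been reset" (F), S = "the sensor is calibrated" (F), P = "the home team is leading" (T), R = "the meeting has started" (F).

Statement 1: In symbols: ~Q -> ((~S -> P) & (~R -> Q))

~Q = ~F = T
~S = ~F = T
~S -> P = T -> T = T
~R = ~F = T
~R -> Q = T -> F = F
(~S -> P) & (~R -> Q) = T & F = F
~Q -> ((~S -> P) & (~R -> Q)) = T -> F = F
Thus Statement 1 is false.

Statement 2: This is (R -> ((Q nor P) & S)) xor ~Q.

Q nor P = F nor T = F
(Q nor P) & S = F & F = F
R -> ((Q nor P) & S) = F -> F = T
~Q = ~F = T
(R -> ((Q nor P) & S)) xor ~Q = T xor T = F
Hence Statement 2 is false.

Statement 3: Formalization: ~((~P <-> (Q <-> S)) | (R -> ~S))

~P = ~T = F
Q <-> S = F <-> F = T
~P <-> (Q <-> S) = F <-> T = F
~S = ~F = T
R -> ~S = F -> T = T
(~P <-> (Q <-> S)) | (R -> ~S) = F | T = T
~((~P <-> (Q <-> S)) | (R -> ~S)) = ~T = F
Thus Statement 3 is false.

Count: 0.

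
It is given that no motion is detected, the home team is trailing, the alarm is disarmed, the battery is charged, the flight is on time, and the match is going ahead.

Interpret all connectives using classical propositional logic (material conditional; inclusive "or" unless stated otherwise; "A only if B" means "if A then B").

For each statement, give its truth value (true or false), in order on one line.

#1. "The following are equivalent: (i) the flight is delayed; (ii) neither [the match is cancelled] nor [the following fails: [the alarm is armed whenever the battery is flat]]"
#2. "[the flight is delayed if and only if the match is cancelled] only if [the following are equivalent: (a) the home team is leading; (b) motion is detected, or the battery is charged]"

#1 false; #2 false

Let U = "the flight is delayed" (F), V = "the match is cancelled" (F), S = "the battery is charged" (T), R = "the alarm is armed" (F), Q = "the home team is leading" (F), P = "motion is detected" (F).

#1: In symbols: U ↔ (V ↓ ¬(¬S → R))

¬S = ¬T = F
¬S → R = F → F = T
¬(¬S → R) = ¬T = F
V ↓ ¬(¬S → R) = F ↓ F = T
U ↔ (V ↓ ¬(¬S → R)) = F ↔ T = F
So #1 is false.

#2: Parsed as (U ↔ V) → (Q ↔ (P ∨ S))

U ↔ V = F ↔ F = T
P ∨ S = F ∨ T = T
Q ↔ (P ∨ S) = F ↔ T = F
(U ↔ V) → (Q ↔ (P ∨ S)) = T → F = F
So #2 is false.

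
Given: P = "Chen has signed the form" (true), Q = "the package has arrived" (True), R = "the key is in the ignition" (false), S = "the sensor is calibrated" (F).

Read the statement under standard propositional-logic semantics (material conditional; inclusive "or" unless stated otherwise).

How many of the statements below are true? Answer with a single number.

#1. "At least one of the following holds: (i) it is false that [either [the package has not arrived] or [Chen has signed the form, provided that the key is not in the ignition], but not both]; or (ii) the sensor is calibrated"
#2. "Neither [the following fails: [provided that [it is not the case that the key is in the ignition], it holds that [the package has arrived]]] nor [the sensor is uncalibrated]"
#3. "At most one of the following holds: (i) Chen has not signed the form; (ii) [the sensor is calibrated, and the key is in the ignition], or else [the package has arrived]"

1

#1: Formalization: ¬(¬Q ⊕ (¬R → P)) ∨ S

¬Q = ¬T = F
¬R = ¬F = T
¬R → P = T → T = T
¬Q ⊕ (¬R → P) = F ⊕ T = T
¬(¬Q ⊕ (¬R → P)) = ¬T = F
¬(¬Q ⊕ (¬R → P)) ∨ S = F ∨ F = F
So #1 is false.

#2: Parsed as ¬(¬R → Q) ↓ ¬S

¬R = ¬F = T
¬R → Q = T → T = T
¬(¬R → Q) = ¬T = F
¬S = ¬F = T
¬(¬R → Q) ↓ ¬S = F ↓ T = F
Hence #2 is false.

#3: Parsed as ¬P ↑ ((S ∧ R) ∨ Q)

¬P = ¬T = F
S ∧ R = F ∧ F = F
(S ∧ R) ∨ Q = F ∨ T = T
¬P ↑ ((S ∧ R) ∨ Q) = F ↑ T = T
So #3 is true.

1 of the 3 statements is true (#3).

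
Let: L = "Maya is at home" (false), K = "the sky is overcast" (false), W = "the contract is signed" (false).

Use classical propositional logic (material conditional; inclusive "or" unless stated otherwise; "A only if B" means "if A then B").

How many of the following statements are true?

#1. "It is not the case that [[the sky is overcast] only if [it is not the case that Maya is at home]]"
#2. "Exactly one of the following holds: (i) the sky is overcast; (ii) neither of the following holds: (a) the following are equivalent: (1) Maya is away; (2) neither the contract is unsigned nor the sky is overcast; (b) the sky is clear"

0

#1: This is not (K -> not L).

not L = not False = True
K -> not L = False -> True = True
not (K -> not L) = not True = False
Hence #1 is false.

#2: In symbols: K xor ((not L iff (not W nor K)) nor not K)

not L = not False = True
not W = not False = True
not W nor K = True nor False = False
not L iff (not W nor K) = True iff False = False
not K = not False = True
(not L iff (not W nor K)) nor not K = False nor True = False
K xor ((not L iff (not W nor K)) nor not K) = False xor False = False
Hence #2 is false.

0 of the 2 statements are true (none).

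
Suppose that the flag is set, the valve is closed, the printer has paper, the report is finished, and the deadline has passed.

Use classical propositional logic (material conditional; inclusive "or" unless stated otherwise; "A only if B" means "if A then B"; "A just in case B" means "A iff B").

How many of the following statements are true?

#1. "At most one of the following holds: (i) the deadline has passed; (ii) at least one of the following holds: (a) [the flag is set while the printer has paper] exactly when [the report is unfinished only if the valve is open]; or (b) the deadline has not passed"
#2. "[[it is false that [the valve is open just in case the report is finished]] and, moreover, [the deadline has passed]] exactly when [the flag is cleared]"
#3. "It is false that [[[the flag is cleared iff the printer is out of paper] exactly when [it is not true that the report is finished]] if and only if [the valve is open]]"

Let U = "the deadline has passed" (T), P = "the flag is set" (T), R = "the printer has paper" (T), S = "the report is finished" (T), Q = "the valve is open" (F).

#1: Formalization: U ↑ (((P ∧ R) ↔ (¬S → Q)) ∨ ¬U)

P ∧ R = T ∧ T = T
¬S = ¬T = F
¬S → Q = F → F = T
(P ∧ R) ↔ (¬S → Q) = T ↔ T = T
¬U = ¬T = F
((P ∧ R) ↔ (¬S → Q)) ∨ ¬U = T ∨ F = T
U ↑ (((P ∧ R) ↔ (¬S → Q)) ∨ ¬U) = T ↑ T = F
Thus #1 is false.

#2: Formalization: (¬(Q ↔ S) ∧ U) ↔ ¬P

Q ↔ S = F ↔ T = F
¬(Q ↔ S) = ¬F = T
¬(Q ↔ S) ∧ U = T ∧ T = T
¬P = ¬T = F
(¬(Q ↔ S) ∧ U) ↔ ¬P = T ↔ F = F
Hence #2 is false.

#3: Parsed as ¬(((¬P ↔ ¬R) ↔ ¬S) ↔ Q)

¬P = ¬T = F
¬R = ¬T = F
¬P ↔ ¬R = F ↔ F = T
¬S = ¬T = F
(¬P ↔ ¬R) ↔ ¬S = T ↔ F = F
((¬P ↔ ¬R) ↔ ¬S) ↔ Q = F ↔ F = T
¬(((¬P ↔ ¬R) ↔ ¬S) ↔ Q) = ¬T = F
Thus #3 is false.

Count: 0.

0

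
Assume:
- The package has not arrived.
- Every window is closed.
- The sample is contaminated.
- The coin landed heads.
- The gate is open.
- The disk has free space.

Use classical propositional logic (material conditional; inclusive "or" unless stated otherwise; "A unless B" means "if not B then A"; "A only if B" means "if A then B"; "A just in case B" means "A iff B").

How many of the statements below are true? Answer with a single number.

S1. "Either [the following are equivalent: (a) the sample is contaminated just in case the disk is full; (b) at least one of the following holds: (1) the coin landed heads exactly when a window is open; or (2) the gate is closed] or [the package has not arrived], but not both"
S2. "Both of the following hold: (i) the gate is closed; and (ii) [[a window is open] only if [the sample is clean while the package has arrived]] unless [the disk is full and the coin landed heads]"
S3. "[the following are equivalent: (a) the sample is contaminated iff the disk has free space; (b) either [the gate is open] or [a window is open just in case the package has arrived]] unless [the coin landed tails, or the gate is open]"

1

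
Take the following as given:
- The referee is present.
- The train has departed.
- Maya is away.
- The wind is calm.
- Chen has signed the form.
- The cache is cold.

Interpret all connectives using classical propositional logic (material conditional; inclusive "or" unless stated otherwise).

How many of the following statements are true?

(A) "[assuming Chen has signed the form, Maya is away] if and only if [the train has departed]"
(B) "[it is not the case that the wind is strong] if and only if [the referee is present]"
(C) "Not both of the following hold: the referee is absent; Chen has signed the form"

3

Let U = "Chen has signed the form" (True), R = "Maya is at home" (False), Q = "the train has departed" (True), S = "the wind is strong" (False), P = "the referee is present" (True).

(A): In symbols: (U -> not R) iff Q

not R = not False = True
U -> not R = True -> True = True
(U -> not R) iff Q = True iff True = True
So (A) is true.

(B): Parsed as not S iff P

not S = not False = True
not S iff P = True iff True = True
Hence (B) is true.

(C): This is not P nand U.

not P = not True = False
not P nand U = False nand True = True
So (C) is true.

3 of the 3 statements are true.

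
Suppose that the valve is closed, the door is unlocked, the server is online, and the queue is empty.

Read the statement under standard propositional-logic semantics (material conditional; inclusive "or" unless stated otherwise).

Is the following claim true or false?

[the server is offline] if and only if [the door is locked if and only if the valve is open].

Let S = "the server is online" (T), M = "the door is locked" (F), G = "the valve is open" (F).
In symbols: ¬S ↔ (M ↔ G)

¬S = ¬T = F
M ↔ G = F ↔ F = T
¬S ↔ (M ↔ G) = F ↔ T = F

The statement is false.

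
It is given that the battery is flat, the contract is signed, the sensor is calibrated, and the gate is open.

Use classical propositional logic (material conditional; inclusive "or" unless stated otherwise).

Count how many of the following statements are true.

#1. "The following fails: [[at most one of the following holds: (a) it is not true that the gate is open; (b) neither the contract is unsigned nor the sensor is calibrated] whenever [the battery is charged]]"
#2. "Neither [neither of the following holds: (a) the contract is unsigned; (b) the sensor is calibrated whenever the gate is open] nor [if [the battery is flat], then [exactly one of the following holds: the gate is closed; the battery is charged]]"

1

Let W = "the battery is charged" (F), U = "the gate is open" (T), P = "the contract is signed" (T), M = "the sensor is calibrated" (T).

#1: This is ¬(W → (¬U ↑ (¬P ↓ M))).

¬U = ¬T = F
¬P = ¬T = F
¬P ↓ M = F ↓ T = F
¬U ↑ (¬P ↓ M) = F ↑ F = T
W → (¬U ↑ (¬P ↓ M)) = F → T = T
¬(W → (¬U ↑ (¬P ↓ M))) = ¬T = F
Thus #1 is false.

#2: Formalization: (¬P ↓ (U → M)) ↓ (¬W → (¬U ⊕ W))

¬P = ¬T = F
U → M = T → T = T
¬P ↓ (U → M) = F ↓ T = F
¬W = ¬F = T
¬U = ¬T = F
¬U ⊕ W = F ⊕ F = F
¬W → (¬U ⊕ W) = T → F = F
(¬P ↓ (U → M)) ↓ (¬W → (¬U ⊕ W)) = F ↓ F = T
So #2 is true.

1 of the 2 statements is true (#2).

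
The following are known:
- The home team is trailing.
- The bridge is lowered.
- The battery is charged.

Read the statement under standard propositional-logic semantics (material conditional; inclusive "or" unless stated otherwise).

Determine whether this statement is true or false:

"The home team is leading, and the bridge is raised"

The statement is false.

Let K = "the home team is leading" (F), Q = "the bridge is raised" (F).
Parsed as K ∧ Q

K ∧ Q = F ∧ F = F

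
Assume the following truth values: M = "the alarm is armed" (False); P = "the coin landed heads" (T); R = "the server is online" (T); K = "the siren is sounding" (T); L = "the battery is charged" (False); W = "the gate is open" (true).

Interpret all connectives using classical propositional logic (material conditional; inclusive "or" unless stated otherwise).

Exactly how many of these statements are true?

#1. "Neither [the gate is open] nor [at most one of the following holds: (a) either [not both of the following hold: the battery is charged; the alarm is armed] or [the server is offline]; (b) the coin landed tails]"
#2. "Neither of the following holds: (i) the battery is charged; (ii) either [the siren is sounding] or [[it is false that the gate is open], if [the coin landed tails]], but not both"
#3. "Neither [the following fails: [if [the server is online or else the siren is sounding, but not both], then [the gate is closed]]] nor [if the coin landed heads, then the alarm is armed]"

#1: In symbols: W nor (((L nand M) or not R) nand not P)

L nand M = False nand False = True
not R = not True = False
(L nand M) or not R = True or False = True
not P = not True = False
((L nand M) or not R) nand not P = True nand False = True
W nor (((L nand M) or not R) nand not P) = True nor True = False
Hence #1 is false.

#2: In symbols: L nor (K xor (not P -> not W))

not P = not True = False
not W = not True = False
not P -> not W = False -> False = True
K xor (not P -> not W) = True xor True = False
L nor (K xor (not P -> not W)) = False nor False = True
Hence #2 is true.

#3: Formalization: not ((R xor K) -> not W) nor (P -> M)

R xor K = True xor True = False
not W = not True = False
(R xor K) -> not W = False -> False = True
not ((R xor K) -> not W) = not True = False
P -> M = True -> False = False
not ((R xor K) -> not W) nor (P -> M) = False nor False = True
Hence #3 is true.

Count: 2.

2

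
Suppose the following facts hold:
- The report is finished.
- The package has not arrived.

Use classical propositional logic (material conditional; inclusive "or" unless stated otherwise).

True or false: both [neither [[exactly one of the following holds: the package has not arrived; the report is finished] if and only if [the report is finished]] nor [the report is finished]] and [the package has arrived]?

false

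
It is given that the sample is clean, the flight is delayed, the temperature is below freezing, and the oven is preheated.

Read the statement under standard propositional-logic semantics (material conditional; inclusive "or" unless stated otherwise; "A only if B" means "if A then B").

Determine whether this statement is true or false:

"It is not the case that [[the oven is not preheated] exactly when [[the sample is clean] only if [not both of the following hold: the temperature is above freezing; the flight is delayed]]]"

Let N = "the oven is preheated" (T), H = "the sample is contaminated" (F), W = "the temperature is below freezing" (T), K = "the flight is delayed" (T).
In symbols: ¬(¬N ↔ (¬H → (¬W ↑ K)))

¬N = ¬T = F
¬H = ¬F = T
¬W = ¬T = F
¬W ↑ K = F ↑ T = T
¬H → (¬W ↑ K) = T → T = T
¬N ↔ (¬H → (¬W ↑ K)) = F ↔ T = F
¬(¬N ↔ (¬H → (¬W ↑ K))) = ¬F = T

True.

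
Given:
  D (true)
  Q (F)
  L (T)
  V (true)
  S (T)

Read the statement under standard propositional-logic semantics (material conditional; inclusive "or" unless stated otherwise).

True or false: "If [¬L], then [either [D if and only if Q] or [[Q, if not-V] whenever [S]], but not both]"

The statement is true.

Formalization: ¬L → ((D ↔ Q) ⊕ (S → (¬V → Q)))

¬L = ¬T = F
D ↔ Q = T ↔ F = F
¬V = ¬T = F
¬V → Q = F → F = T
S → (¬V → Q) = T → T = T
(D ↔ Q) ⊕ (S → (¬V → Q)) = F ⊕ T = T
¬L → ((D ↔ Q) ⊕ (S → (¬V → Q))) = F → T = T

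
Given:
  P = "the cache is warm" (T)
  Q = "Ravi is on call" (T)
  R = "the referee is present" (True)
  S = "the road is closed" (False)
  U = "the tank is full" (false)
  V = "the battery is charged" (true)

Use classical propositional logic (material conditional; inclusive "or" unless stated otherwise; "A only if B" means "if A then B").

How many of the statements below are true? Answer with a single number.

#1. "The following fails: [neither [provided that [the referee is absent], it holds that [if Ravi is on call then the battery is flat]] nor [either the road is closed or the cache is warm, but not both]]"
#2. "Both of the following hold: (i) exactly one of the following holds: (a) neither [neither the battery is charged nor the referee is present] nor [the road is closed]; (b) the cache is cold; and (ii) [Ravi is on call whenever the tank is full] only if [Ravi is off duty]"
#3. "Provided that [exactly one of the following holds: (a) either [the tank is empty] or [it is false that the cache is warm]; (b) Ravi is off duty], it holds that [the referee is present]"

2

#1: Formalization: ¬((¬R → (Q → ¬V)) ↓ (S ⊕ P))

¬R = ¬T = F
¬V = ¬T = F
Q → ¬V = T → F = F
¬R → (Q → ¬V) = F → F = T
S ⊕ P = F ⊕ T = T
(¬R → (Q → ¬V)) ↓ (S ⊕ P) = T ↓ T = F
¬((¬R → (Q → ¬V)) ↓ (S ⊕ P)) = ¬F = T
Hence #1 is true.

#2: This is (((V ↓ R) ↓ S) ⊕ ¬P) ∧ ((U → Q) → ¬Q).

V ↓ R = T ↓ T = F
(V ↓ R) ↓ S = F ↓ F = T
¬P = ¬T = F
((V ↓ R) ↓ S) ⊕ ¬P = T ⊕ F = T
U → Q = F → T = T
¬Q = ¬T = F
(U → Q) → ¬Q = T → F = F
(((V ↓ R) ↓ S) ⊕ ¬P) ∧ ((U → Q) → ¬Q) = T ∧ F = F
Hence #2 is false.

#3: Parsed as ((¬U ∨ ¬P) ⊕ ¬Q) → R

¬U = ¬F = T
¬P = ¬T = F
¬U ∨ ¬P = T ∨ F = T
¬Q = ¬T = F
(¬U ∨ ¬P) ⊕ ¬Q = T ⊕ F = T
((¬U ∨ ¬P) ⊕ ¬Q) → R = T → T = T
So #3 is true.

2 of the 3 statements are true.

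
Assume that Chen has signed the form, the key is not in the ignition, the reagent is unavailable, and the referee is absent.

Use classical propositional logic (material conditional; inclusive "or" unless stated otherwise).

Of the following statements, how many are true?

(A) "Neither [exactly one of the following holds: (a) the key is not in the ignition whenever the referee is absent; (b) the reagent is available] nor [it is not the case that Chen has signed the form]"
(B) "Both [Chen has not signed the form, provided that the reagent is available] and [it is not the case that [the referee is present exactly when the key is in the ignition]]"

Let P = "the referee is present" (False), W = "the key is in the ignition" (False), U = "the reagent is available" (False), V = "Chen has signed the form" (True).

(A): Parsed as ((not P -> not W) xor U) nor not V

not P = not False = True
not W = not False = True
not P -> not W = True -> True = True
(not P -> not W) xor U = True xor False = True
not V = not True = False
((not P -> not W) xor U) nor not V = True nor False = False
Thus (A) is false.

(B): In symbols: (U -> not V) and not (P iff W)

not V = not True = False
U -> not V = False -> False = True
P iff W = False iff False = True
not (P iff W) = not True = False
(U -> not V) and not (P iff W) = True and False = False
Hence (B) is false.

0 of the 2 statements are true (none).

0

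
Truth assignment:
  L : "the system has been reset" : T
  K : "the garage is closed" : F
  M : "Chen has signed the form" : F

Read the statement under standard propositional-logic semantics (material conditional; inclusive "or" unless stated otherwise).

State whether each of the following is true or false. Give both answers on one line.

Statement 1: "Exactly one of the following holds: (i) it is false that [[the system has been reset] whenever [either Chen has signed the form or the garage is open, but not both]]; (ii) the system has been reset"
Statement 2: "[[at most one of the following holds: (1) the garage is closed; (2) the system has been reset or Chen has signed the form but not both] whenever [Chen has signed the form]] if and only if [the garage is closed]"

Statement 1 true / Statement 2 false

Statement 1: This is ~((M xor ~K) -> L) xor L.

~K = ~F = T
M xor ~K = F xor T = T
(M xor ~K) -> L = T -> T = T
~((M xor ~K) -> L) = ~T = F
~((M xor ~K) -> L) xor L = F xor T = T
So Statement 1 is true.

Statement 2: Parsed as (M -> (K nand (L xor M))) <-> K

L xor M = T xor F = T
K nand (L xor M) = F nand T = T
M -> (K nand (L xor M)) = F -> T = T
(M -> (K nand (L xor M))) <-> K = T <-> F = F
Hence Statement 2 is false.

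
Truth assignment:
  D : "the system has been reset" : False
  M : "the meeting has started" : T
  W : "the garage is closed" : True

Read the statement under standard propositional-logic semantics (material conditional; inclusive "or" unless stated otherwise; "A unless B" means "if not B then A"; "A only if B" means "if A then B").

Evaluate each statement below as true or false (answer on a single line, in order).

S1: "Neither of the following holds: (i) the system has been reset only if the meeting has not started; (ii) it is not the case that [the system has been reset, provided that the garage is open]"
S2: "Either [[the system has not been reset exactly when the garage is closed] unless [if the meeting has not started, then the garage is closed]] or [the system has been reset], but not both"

S1: Formalization: (D → ¬M) ↓ ¬(¬W → D)

¬M = ¬T = F
D → ¬M = F → F = T
¬W = ¬T = F
¬W → D = F → F = T
¬(¬W → D) = ¬T = F
(D → ¬M) ↓ ¬(¬W → D) = T ↓ F = F
Hence S1 is false.

S2: In symbols: ((¬D ↔ W) ∨ (¬M → W)) ⊕ D

¬D = ¬F = T
¬D ↔ W = T ↔ T = T
¬M = ¬T = F
¬M → W = F → T = T
(¬D ↔ W) ∨ (¬M → W) = T ∨ T = T
((¬D ↔ W) ∨ (¬M → W)) ⊕ D = T ⊕ F = T
Hence S2 is true.

S1 F / S2 T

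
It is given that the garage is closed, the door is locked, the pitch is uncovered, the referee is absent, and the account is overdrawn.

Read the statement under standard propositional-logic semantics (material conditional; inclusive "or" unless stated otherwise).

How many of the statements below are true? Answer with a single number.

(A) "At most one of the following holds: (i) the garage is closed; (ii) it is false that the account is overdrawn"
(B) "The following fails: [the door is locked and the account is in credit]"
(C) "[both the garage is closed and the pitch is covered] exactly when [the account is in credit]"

3

Let K = "the garage is closed" (T), N = "the account is overdrawn" (T), Q = "the door is locked" (T), D = "the pitch is covered" (F).

(A): Formalization: K nand ~N

~N = ~T = F
K nand ~N = T nand F = T
Hence (A) is true.

(B): Parsed as ~(Q & ~N)

~N = ~T = F
Q & ~N = T & F = F
~(Q & ~N) = ~F = T
So (B) is true.

(C): Formalization: (K & D) <-> ~N

K & D = T & F = F
~N = ~T = F
(K & D) <-> ~N = F <-> F = T
So (C) is true.

Count: 3.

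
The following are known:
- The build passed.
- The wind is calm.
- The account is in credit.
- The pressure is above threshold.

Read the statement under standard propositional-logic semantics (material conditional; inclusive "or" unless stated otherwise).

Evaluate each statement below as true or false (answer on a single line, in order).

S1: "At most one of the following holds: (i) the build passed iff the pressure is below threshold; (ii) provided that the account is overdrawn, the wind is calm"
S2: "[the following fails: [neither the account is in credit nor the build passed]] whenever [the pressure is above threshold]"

Let L = "the build passed" (True), S = "the pressure is above threshold" (True), M = "the account is overdrawn" (False), Q = "the wind is strong" (False).

S1: This is (L iff not S) nand (M -> not Q).

not S = not True = False
L iff not S = True iff False = False
not Q = not False = True
M -> not Q = False -> True = True
(L iff not S) nand (M -> not Q) = False nand True = True
Thus S1 is true.

S2: Formalization: S -> not (not M nor L)

not M = not False = True
not M nor L = True nor True = False
not (not M nor L) = not False = True
S -> not (not M nor L) = True -> True = True
So S2 is true.

S1 T; S2 T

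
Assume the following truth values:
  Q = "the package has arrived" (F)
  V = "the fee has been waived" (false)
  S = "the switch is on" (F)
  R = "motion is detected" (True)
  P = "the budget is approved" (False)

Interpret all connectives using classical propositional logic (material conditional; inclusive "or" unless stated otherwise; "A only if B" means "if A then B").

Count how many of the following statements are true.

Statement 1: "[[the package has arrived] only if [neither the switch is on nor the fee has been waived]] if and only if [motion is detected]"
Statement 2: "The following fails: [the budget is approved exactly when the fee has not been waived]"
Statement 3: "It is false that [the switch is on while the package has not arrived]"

Statement 1: In symbols: (Q → (S ↓ V)) ↔ R

S ↓ V = F ↓ F = T
Q → (S ↓ V) = F → T = T
(Q → (S ↓ V)) ↔ R = T ↔ T = T
Hence Statement 1 is true.

Statement 2: This is ¬(P ↔ ¬V).

¬V = ¬F = T
P ↔ ¬V = F ↔ T = F
¬(P ↔ ¬V) = ¬F = T
Thus Statement 2 is true.

Statement 3: This is ¬(S ∧ ¬Q).

¬Q = ¬F = T
S ∧ ¬Q = F ∧ T = F
¬(S ∧ ¬Q) = ¬F = T
Hence Statement 3 is true.

True statements: 3.

3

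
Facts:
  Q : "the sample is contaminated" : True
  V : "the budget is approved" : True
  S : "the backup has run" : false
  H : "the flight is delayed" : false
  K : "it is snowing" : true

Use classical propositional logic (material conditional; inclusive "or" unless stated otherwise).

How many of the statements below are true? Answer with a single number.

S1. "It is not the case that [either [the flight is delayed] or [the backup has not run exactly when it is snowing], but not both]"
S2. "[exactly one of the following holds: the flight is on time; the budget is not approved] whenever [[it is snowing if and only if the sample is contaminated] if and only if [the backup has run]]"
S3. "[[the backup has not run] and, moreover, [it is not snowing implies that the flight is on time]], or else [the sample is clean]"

2

S1: Parsed as ~(H xor (~S <-> K))

~S = ~F = T
~S <-> K = T <-> T = T
H xor (~S <-> K) = F xor T = T
~(H xor (~S <-> K)) = ~T = F
So S1 is false.

S2: Formalization: ((K <-> Q) <-> S) -> (~H xor ~V)

K <-> Q = T <-> T = T
(K <-> Q) <-> S = T <-> F = F
~H = ~F = T
~V = ~T = F
~H xor ~V = T xor F = T
((K <-> Q) <-> S) -> (~H xor ~V) = F -> T = T
So S2 is true.

S3: Formalization: (~S & (~K -> ~H)) | ~Q

~S = ~F = T
~K = ~T = F
~H = ~F = T
~K -> ~H = F -> T = T
~S & (~K -> ~H) = T & T = T
~Q = ~T = F
(~S & (~K -> ~H)) | ~Q = T | F = T
Thus S3 is true.

2 of the 3 statements are true.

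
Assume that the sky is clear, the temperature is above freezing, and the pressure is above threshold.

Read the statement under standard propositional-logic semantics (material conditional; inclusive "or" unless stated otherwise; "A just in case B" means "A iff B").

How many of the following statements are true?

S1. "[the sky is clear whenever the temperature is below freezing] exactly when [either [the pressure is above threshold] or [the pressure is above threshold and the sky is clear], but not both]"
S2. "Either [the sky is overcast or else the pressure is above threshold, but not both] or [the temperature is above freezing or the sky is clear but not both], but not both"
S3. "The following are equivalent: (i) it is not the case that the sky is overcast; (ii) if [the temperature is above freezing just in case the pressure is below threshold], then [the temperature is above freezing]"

Let L = "the temperature is below freezing" (F), R = "the sky is overcast" (F), W = "the pressure is above threshold" (T).

S1: Parsed as (L -> ~R) <-> (W xor (W & ~R))

~R = ~F = T
L -> ~R = F -> T = T
~R = ~F = T
W & ~R = T & T = T
W xor (W & ~R) = T xor T = F
(L -> ~R) <-> (W xor (W & ~R)) = T <-> F = F
Thus S1 is false.

S2: This is (R xor W) xor (~L xor ~R).

R xor W = F xor T = T
~L = ~F = T
~R = ~F = T
~L xor ~R = T xor T = F
(R xor W) xor (~L xor ~R) = T xor F = T
So S2 is true.

S3: In symbols: ~R <-> ((~L <-> ~W) -> ~L)

~R = ~F = T
~L = ~F = T
~W = ~T = F
~L <-> ~W = T <-> F = F
~L = ~F = T
(~L <-> ~W) -> ~L = F -> T = T
~R <-> ((~L <-> ~W) -> ~L) = T <-> T = T
Thus S3 is true.

2 of the 3 statements are true.

2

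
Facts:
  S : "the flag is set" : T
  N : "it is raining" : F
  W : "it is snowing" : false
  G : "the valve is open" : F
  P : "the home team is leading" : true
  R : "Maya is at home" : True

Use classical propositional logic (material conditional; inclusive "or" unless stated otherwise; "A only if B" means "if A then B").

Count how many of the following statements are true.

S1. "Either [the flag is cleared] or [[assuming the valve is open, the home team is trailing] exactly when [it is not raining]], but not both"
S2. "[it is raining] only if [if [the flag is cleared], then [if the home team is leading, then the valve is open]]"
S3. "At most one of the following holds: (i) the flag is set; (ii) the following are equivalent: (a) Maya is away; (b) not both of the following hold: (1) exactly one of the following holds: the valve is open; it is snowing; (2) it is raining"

3

S1: Formalization: ¬S ⊕ ((G → ¬P) ↔ ¬N)

¬S = ¬T = F
¬P = ¬T = F
G → ¬P = F → F = T
¬N = ¬F = T
(G → ¬P) ↔ ¬N = T ↔ T = T
¬S ⊕ ((G → ¬P) ↔ ¬N) = F ⊕ T = T
Thus S1 is true.

S2: This is N → (¬S → (P → G)).

¬S = ¬T = F
P → G = T → F = F
¬S → (P → G) = F → F = T
N → (¬S → (P → G)) = F → T = T
Thus S2 is true.

S3: Parsed as S ↑ (¬R ↔ ((G ⊕ W) ↑ N))

¬R = ¬T = F
G ⊕ W = F ⊕ F = F
(G ⊕ W) ↑ N = F ↑ F = T
¬R ↔ ((G ⊕ W) ↑ N) = F ↔ T = F
S ↑ (¬R ↔ ((G ⊕ W) ↑ N)) = T ↑ F = T
Thus S3 is true.

True statements: 3.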